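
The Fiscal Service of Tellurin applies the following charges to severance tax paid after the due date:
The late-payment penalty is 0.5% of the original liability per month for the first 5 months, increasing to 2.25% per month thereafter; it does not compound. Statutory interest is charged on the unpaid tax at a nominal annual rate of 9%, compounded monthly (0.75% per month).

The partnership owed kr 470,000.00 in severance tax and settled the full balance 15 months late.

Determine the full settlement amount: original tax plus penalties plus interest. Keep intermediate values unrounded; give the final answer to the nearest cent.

Penalty, months 1–5: 5 × 0.5% × kr 470,000.00 = kr 11,750.00
Penalty, months 6–15: 10 × 2.25% × kr 470,000.00 = kr 105,750.00
Interest: kr 470,000.00 × ((1 + 0.0075)^15 − 1) = kr 470,000.00 × 0.1186026… = kr 55,743.2193…
Total = kr 470,000.00 + kr 117,500.0000 + kr 55,743.2193… = kr 643,243.22

kr 643,243.22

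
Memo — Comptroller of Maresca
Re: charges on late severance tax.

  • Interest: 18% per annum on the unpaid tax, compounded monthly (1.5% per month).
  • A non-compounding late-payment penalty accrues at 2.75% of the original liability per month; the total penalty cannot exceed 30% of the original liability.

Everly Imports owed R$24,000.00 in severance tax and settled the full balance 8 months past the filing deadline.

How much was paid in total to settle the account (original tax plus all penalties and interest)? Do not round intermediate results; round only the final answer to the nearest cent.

Penalty: 8 × 2.75% × R$24,000.00 = R$5,280.00 (below the 30% cap of R$7,200.00)
Interest: R$24,000.00 × ((1 + 0.015)^8 − 1) = R$24,000.00 × 0.1264926… = R$3,035.8221…
Total = R$24,000.00 + R$5,280.0000 + R$3,035.8221… = R$32,315.82

R$32,315.82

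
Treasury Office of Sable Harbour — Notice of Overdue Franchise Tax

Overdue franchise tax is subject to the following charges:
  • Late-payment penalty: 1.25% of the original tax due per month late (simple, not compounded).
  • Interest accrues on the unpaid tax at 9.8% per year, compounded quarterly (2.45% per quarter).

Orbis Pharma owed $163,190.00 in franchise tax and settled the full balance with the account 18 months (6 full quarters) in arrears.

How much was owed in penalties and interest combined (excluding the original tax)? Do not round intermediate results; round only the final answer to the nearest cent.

$62,224.89

Late-payment penalty = 1.25% × $163,190.00 × 18 mo = $36,717.75
Interest: $163,190.00 × ((1 + 0.0245)^6 − 1) = $163,190.00 × 0.1563033… = $25,507.1405…
Penalties + interest = $36,717.7500 + $25,507.1405… = $62,224.89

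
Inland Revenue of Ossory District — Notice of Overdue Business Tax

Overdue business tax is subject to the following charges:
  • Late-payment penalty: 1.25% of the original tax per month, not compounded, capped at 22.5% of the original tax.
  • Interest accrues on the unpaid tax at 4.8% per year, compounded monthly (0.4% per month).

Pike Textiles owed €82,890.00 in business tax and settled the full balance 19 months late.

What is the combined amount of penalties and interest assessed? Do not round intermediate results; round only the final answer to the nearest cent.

€25,181.90

Penalty (uncapped): 19 × 1.25% × €82,890.00 = €19,686.38…; cap = 22.5% × €82,890.00 = €18,650.25 → penalty = €18,650.25
Interest: €82,890.00 × ((1 + 0.004)^19 − 1) = €82,890.00 × 0.0787990… = €6,531.6508…
Penalties + interest = €18,650.2500 + €6,531.6508… = €25,181.90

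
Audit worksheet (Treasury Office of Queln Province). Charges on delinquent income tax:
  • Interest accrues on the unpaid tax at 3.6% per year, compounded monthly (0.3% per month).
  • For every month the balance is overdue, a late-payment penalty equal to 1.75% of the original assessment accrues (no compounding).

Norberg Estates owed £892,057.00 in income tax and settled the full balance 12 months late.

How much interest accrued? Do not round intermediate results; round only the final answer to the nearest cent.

Interest: £892,057.00 × ((1 + 0.003)^12 − 1) = £892,057.00 × 0.0366000… = £32,649.2686…

£32,649.27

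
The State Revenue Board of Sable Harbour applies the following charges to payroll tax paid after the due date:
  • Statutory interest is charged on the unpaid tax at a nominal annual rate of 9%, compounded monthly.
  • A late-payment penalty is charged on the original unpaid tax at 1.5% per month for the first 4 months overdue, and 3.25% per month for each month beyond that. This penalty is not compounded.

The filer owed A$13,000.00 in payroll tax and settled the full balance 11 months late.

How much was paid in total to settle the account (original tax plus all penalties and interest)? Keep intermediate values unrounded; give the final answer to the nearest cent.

Penalty, months 1–4: 4 × 1.5% × A$13,000.00 = A$780.00
Penalty, months 5–11: 7 × 3.25% × A$13,000.00 = A$2,957.50
Interest (9%/yr ÷ 12 = 0.75%/month): A$13,000.00 × ((1 + 0.0075)^11 − 1) = A$1,113.6374…
Total = A$13,000.00 + A$3,737.5000 + A$1,113.6374… = A$17,851.14

A$17,851.14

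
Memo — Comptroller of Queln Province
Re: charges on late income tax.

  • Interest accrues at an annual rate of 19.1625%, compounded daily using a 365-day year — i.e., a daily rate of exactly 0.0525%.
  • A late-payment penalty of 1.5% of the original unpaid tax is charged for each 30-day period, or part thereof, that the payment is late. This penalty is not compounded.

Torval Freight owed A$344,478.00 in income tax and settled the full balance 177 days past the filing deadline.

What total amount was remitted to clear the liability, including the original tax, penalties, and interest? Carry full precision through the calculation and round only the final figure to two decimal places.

A$409,016.87

Penalty periods: ⌈177/30⌉ = 6; penalty = 6 × 1.5% × A$344,478.00 = A$31,003.02
Interest: A$344,478.00 × ((1 + 0.000525)^177 − 1) = A$344,478.00 × 0.09735267… = A$33,535.8531…
Total = A$344,478.00 + A$31,003.0200 + A$33,535.8531… = A$409,016.87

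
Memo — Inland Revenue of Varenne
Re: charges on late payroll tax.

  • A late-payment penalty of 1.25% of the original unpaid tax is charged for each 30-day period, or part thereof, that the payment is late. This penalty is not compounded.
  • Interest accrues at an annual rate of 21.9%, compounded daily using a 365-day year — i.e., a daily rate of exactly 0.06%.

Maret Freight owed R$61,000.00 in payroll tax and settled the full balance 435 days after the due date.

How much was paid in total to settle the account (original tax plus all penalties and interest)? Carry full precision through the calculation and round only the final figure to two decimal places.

Penalty periods: ⌈435/30⌉ = 15; penalty = 15 × 1.25% × R$61,000.00 = R$11,437.50
Interest: R$61,000.00 × ((1 + 0.0006)^435 − 1) = R$61,000.00 × 0.29812606… = R$18,185.6896…
Total = R$61,000.00 + R$11,437.5000 + R$18,185.6896… = R$90,623.19

R$90,623.19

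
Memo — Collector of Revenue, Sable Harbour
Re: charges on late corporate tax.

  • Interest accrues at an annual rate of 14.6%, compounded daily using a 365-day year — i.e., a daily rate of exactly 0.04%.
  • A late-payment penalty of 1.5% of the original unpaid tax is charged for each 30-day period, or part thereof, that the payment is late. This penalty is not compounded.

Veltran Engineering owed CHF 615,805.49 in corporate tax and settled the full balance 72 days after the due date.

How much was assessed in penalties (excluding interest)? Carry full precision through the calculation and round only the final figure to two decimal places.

CHF 27,711.25

Penalty periods: ⌈72/30⌉ = 3; penalty = 3 × 1.5% × CHF 615,805.49 = CHF 27,711.25…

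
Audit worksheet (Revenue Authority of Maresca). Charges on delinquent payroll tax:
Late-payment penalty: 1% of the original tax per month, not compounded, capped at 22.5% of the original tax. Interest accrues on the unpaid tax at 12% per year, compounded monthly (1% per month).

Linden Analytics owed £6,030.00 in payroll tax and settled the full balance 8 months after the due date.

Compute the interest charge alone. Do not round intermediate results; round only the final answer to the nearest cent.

£499.63

Interest: £6,030.00 × ((1 + 0.01)^8 − 1) = £6,030.00 × 0.0828567… = £499.6259…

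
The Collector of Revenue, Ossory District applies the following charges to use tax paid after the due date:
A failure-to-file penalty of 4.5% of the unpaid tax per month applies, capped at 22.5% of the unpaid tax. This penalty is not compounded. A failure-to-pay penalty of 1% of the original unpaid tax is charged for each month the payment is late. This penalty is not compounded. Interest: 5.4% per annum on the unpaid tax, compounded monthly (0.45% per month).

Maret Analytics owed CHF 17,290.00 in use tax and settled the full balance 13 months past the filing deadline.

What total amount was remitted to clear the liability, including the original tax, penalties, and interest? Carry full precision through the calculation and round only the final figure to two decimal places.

CHF 24,467.18

Failure-to-file: 13 × 4.5% × CHF 17,290.00 = CHF 10,114.65, capped at 22.5% × CHF 17,290.00 = CHF 3,890.25
Failure-to-pay penalty = 1% × CHF 17,290.00 × 13 mo = CHF 2,247.70
Interest: CHF 17,290.00 × ((1 + 0.0045)^13 − 1) = CHF 17,290.00 × 0.0601059… = CHF 1,039.2303…
Total = CHF 17,290.00 + CHF 6,137.9500 + CHF 1,039.2303… = CHF 24,467.18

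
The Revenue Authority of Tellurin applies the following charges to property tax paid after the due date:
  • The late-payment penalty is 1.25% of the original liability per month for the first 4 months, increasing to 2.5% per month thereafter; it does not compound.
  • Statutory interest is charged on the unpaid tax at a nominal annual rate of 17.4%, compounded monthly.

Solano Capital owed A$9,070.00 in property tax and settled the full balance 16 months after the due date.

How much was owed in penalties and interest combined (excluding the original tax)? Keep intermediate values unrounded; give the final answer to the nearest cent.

Penalty, months 1–4: 4 × 1.25% × A$9,070.00 = A$453.50
Penalty, months 5–16: 12 × 2.5% × A$9,070.00 = A$2,721.00
Interest (17.4%/yr ÷ 12 = 1.45%/month): A$9,070.00 × ((1 + 0.0145)^16 − 1) = A$2,349.3165…
Penalties + interest = A$3,174.5000 + A$2,349.3165… = A$5,523.82

A$5,523.82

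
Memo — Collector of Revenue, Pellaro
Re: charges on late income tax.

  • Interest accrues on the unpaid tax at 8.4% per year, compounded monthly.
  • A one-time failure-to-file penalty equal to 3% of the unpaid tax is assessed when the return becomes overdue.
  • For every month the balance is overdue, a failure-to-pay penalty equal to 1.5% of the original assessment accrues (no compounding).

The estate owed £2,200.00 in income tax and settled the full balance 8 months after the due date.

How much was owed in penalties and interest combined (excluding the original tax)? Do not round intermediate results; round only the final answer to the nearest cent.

Failure-to-file penalty: 3% × £2,200.00 = £66.00
Failure-to-pay penalty: 8 × 1.5% × £2,200.00 = £264.00
Interest (8.4%/yr ÷ 12 = 0.7%/month): £2,200.00 × ((1 + 0.007)^8 − 1) = £126.2610…
Penalties + interest = £330.0000 + £126.2610… = £456.26

£456.26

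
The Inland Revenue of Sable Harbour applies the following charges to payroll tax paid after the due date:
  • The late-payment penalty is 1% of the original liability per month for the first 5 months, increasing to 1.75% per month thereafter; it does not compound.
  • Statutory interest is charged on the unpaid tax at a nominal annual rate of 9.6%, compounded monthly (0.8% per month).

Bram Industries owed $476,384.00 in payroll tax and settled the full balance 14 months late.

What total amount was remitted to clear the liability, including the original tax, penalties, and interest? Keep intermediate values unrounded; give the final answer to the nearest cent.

$631,453.92

Penalty, months 1–5: 5 × 1% × $476,384.00 = $23,819.20
Penalty, months 6–14: 9 × 1.75% × $476,384.00 = $75,030.48
Interest: $476,384.00 × ((1 + 0.008)^14 − 1) = $476,384.00 × 0.1180145… = $56,220.2360…
Total = $476,384.00 + $98,849.6800 + $56,220.2360… = $631,453.92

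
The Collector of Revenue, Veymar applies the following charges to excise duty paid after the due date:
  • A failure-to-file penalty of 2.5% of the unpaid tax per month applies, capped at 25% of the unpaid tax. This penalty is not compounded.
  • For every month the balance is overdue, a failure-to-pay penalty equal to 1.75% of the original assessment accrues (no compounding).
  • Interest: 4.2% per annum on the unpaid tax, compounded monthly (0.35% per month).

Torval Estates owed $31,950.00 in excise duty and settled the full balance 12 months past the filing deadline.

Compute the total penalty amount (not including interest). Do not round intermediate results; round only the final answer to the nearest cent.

$14,697.00

Failure-to-file: 12 × 2.5% × $31,950.00 = $9,585.00, capped at 25% × $31,950.00 = $7,987.50
Failure-to-pay penalty = 1.75% × $31,950.00 × 12 mo = $6,709.50
Total penalty = $7,987.50 + $6,709.50 = $14,697.00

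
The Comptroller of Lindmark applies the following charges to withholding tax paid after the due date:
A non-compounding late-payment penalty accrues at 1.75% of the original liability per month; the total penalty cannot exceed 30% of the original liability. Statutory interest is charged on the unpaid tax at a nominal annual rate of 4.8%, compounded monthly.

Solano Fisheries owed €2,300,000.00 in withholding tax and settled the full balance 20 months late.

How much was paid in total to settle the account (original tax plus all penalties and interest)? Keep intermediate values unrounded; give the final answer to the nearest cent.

Penalty (uncapped): 20 × 1.75% × €2,300,000.00 = €805,000.00; cap = 30% × €2,300,000.00 = €690,000.00 → penalty = €690,000.00
Interest (4.8%/yr ÷ 12 = 0.4%/month): €2,300,000.00 × ((1 + 0.004)^20 − 1) = €191,162.6976…
Total = €2,300,000.00 + €690,000.0000 + €191,162.6976… = €3,181,162.70

€3,181,162.70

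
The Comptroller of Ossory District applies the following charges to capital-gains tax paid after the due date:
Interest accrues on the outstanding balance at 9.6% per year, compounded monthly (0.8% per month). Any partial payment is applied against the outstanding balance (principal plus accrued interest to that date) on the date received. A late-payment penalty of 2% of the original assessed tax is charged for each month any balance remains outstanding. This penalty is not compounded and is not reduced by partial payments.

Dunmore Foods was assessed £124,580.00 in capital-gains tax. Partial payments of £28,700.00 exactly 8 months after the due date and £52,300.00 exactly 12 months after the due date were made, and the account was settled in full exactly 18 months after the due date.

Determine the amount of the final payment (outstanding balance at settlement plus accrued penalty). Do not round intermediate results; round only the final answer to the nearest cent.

£102,700.26

Balance at month 8: £124,580.0000 × (1 + 0.008)^8 = £132,779.9753…
After £28,700.00 payment: £132,779.9753… − £28,700.00 = £104,079.9753…
Balance at month 12: £104,079.9753… × (1 + 0.008)^4 = £107,450.7148…
After £52,300.00 payment: £107,450.7148… − £52,300.00 = £55,150.7148…
Balance at month 18: £55,150.7148… × (1 + 0.008)^6 = £57,851.4619…
Penalty: 18 × 2% × £124,580.00 = £44,848.80
Final settlement = outstanding balance + penalty = £57,851.4619… + £44,848.80 = £102,700.26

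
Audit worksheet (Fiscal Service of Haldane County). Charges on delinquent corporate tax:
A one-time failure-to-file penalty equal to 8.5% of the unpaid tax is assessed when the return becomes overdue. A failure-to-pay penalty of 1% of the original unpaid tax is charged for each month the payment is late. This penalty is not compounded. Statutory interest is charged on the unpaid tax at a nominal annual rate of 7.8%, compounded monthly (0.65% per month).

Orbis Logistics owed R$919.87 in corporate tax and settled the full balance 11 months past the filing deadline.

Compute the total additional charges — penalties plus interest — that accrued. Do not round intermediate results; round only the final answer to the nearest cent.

R$247.33

Failure-to-file penalty: 8.5% × R$919.87 = R$78.19…
Failure-to-pay penalty = 1% × R$919.87 × 11 mo = R$101.19…
Interest: R$919.87 × ((1 + 0.0065)^11 − 1) = R$919.87 × 0.0738697… = R$67.9505…
Penalties + interest = R$179.3747… + R$67.9505… = R$247.33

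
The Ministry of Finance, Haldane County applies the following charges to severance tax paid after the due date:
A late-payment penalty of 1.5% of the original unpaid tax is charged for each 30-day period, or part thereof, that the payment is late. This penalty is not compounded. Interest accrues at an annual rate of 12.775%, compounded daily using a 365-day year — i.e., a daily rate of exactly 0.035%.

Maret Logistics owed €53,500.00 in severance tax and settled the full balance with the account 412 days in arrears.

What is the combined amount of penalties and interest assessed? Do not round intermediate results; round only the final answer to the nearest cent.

Penalty periods: ⌈412/30⌉ = 14; penalty = 14 × 1.5% × €53,500.00 = €11,235.00
Interest: €53,500.00 × ((1 + 0.00035)^412 − 1) = €53,500.00 × 0.15508597… = €8,297.0992…
Penalties + interest = €11,235.0000 + €8,297.0992… = €19,532.10

€19,532.10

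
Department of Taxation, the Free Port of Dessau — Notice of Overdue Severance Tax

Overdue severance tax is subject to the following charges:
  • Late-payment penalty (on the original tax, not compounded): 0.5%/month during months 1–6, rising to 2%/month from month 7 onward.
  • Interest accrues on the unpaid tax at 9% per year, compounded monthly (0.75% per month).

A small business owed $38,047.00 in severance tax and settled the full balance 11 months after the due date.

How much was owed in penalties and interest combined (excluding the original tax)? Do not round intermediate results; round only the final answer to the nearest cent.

Penalty, months 1–6: 6 × 0.5% × $38,047.00 = $1,141.41
Penalty, months 7–11: 5 × 2% × $38,047.00 = $3,804.70
Interest: $38,047.00 × ((1 + 0.0075)^11 − 1) = $38,047.00 × 0.0856644… = $3,259.2740…
Penalties + interest = $4,946.1100 + $3,259.2740… = $8,205.38

$8,205.38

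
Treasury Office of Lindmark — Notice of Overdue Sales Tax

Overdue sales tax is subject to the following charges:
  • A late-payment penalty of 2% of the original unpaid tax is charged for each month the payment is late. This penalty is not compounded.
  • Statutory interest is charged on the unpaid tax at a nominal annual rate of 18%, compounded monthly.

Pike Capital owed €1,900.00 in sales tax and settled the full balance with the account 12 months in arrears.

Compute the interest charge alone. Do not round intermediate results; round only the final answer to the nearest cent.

€371.67

Interest (18%/yr ÷ 12 = 1.5%/month): €1,900.00 × ((1 + 0.015)^12 − 1) = €371.6745…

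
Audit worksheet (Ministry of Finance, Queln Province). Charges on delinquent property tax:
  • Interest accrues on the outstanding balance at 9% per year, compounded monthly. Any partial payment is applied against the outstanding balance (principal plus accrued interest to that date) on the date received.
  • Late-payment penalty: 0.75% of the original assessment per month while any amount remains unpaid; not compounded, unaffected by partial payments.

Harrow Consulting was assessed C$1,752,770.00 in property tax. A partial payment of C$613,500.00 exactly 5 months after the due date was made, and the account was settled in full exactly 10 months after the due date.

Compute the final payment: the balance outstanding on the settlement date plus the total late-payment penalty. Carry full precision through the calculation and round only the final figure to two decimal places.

Monthly rate = 9% ÷ 12 = 0.75%
Balance at month 5: C$1,752,770.0000 × (1 + 0.0075)^5 = C$1,819,492.2304…
After C$613,500.00 payment: C$1,819,492.2304… − C$613,500.00 = C$1,205,992.2304…
Balance at month 10: C$1,205,992.2304… × (1 + 0.0075)^5 = C$1,251,900.4166…
Penalty: 10 × 0.75% × C$1,752,770.00 = C$131,457.75
Final settlement = outstanding balance + penalty = C$1,251,900.4166… + C$131,457.75 = C$1,383,358.17

C$1,383,358.17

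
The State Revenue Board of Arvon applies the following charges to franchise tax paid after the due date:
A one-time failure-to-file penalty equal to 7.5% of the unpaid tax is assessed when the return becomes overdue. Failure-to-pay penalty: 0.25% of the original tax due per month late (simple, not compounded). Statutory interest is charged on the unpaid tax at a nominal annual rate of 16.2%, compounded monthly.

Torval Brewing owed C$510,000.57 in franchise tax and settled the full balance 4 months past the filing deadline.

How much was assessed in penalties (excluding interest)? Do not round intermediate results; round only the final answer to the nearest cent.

C$43,350.05

Failure-to-file penalty: 7.5% × C$510,000.57 = C$38,250.04…
Failure-to-pay penalty = 0.25% × C$510,000.57 × 4 mo = C$5,100.01…
Total penalty = C$38,250.04… + C$5,100.01… = C$43,350.05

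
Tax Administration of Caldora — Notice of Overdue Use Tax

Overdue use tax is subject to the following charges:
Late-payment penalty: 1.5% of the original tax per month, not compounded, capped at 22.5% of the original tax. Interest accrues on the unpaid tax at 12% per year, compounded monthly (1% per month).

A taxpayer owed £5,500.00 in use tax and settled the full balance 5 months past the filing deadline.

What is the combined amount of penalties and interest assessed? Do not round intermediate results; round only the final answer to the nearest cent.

£693.06

Penalty: 5 × 1.5% × £5,500.00 = £412.50 (below the 22.5% cap of £1,237.50)
Interest: £5,500.00 × ((1 + 0.01)^5 − 1) = £5,500.00 × 0.0510101… = £280.5553…
Penalties + interest = £412.5000 + £280.5553… = £693.06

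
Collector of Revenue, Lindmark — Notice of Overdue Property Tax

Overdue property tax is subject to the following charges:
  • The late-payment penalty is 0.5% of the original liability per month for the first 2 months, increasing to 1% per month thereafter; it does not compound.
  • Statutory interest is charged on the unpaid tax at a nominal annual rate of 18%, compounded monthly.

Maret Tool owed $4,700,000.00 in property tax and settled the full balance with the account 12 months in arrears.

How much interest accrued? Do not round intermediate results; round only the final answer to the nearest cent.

Interest (18%/yr ÷ 12 = 1.5%/month): $4,700,000.00 × ((1 + 0.015)^12 − 1) = $919,405.4059…

$919,405.41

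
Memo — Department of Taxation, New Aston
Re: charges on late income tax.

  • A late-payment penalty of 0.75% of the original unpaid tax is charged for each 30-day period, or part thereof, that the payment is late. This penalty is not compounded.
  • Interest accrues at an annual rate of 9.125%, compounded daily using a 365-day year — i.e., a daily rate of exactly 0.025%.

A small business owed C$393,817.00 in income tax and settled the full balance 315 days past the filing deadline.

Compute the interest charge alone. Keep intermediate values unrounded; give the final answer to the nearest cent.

Interest: C$393,817.00 × ((1 + 0.00025)^315 − 1) = C$393,817.00 × 0.08192316… = C$32,262.7317…

C$32,262.73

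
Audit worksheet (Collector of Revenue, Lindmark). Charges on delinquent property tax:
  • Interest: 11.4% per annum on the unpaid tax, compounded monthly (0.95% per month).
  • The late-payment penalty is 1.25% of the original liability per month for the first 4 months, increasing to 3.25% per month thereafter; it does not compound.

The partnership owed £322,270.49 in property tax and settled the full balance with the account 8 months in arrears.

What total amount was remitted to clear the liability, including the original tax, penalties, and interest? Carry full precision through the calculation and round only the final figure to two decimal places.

Penalty, months 1–4: 4 × 1.25% × £322,270.49 = £16,113.52…
Penalty, months 5–8: 4 × 3.25% × £322,270.49 = £41,895.16…
Interest: £322,270.49 × ((1 + 0.0095)^8 − 1) = £322,270.49 × 0.0785756… = £25,322.5931…
Total = £322,270.49 + £58,008.6882 + £25,322.5931… = £405,601.77

£405,601.77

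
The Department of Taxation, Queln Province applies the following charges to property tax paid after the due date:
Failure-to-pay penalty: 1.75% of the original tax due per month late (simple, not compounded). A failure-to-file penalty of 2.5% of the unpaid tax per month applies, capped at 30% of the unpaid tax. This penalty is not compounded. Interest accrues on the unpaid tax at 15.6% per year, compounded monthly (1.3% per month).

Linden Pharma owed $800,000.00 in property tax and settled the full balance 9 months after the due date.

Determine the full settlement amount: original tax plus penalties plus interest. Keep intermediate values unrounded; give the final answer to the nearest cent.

$1,204,617.76

Failure-to-file: 9 × 2.5% × $800,000.00 = $180,000.00 (under the 30% cap)
Failure-to-pay penalty = 1.75% × $800,000.00 × 9 mo = $126,000.00
Interest: $800,000.00 × ((1 + 0.013)^9 − 1) = $800,000.00 × 0.1232722… = $98,617.7551…
Total = $800,000.00 + $306,000.0000 + $98,617.7551… = $1,204,617.76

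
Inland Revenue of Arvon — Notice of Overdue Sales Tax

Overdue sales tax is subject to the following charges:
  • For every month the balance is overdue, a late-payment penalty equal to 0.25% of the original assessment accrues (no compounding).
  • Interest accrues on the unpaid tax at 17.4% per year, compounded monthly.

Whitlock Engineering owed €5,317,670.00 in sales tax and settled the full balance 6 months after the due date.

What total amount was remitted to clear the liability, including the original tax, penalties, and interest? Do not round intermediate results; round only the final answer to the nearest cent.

€5,877,170.72

Late-payment penalty = 0.25% × €5,317,670.00 × 6 mo = €79,765.05
Interest (17.4%/yr ÷ 12 = 1.45%/month): €5,317,670.00 × ((1 + 0.0145)^6 − 1) = €479,735.6699…
Total = €5,317,670.00 + €79,765.0500 + €479,735.6699… = €5,877,170.72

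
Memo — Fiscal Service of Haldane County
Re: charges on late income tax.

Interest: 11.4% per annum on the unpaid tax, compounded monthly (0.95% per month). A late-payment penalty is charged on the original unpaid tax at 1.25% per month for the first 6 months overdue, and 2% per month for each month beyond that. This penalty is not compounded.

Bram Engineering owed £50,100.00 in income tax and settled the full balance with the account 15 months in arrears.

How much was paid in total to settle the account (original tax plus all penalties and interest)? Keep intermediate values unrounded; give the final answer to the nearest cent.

£70,509.62

Penalty, months 1–6: 6 × 1.25% × £50,100.00 = £3,757.50
Penalty, months 7–15: 9 × 2% × £50,100.00 = £9,018.00
Interest: £50,100.00 × ((1 + 0.0095)^15 − 1) = £50,100.00 × 0.1523777… = £7,634.1233…
Total = £50,100.00 + £12,775.5000 + £7,634.1233… = £70,509.62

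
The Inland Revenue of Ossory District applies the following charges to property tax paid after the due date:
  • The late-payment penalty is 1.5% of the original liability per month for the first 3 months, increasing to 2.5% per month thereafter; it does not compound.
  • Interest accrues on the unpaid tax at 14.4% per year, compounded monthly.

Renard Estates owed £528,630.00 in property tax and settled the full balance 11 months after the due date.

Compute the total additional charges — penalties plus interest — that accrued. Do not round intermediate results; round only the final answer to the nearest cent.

£203,634.66

Penalty, months 1–3: 3 × 1.5% × £528,630.00 = £23,788.35
Penalty, months 4–11: 8 × 2.5% × £528,630.00 = £105,726.00
Interest (14.4%/yr ÷ 12 = 1.2%/month): £528,630.00 × ((1 + 0.012)^11 − 1) = £74,120.3114…
Penalties + interest = £129,514.3500 + £74,120.3114… = £203,634.66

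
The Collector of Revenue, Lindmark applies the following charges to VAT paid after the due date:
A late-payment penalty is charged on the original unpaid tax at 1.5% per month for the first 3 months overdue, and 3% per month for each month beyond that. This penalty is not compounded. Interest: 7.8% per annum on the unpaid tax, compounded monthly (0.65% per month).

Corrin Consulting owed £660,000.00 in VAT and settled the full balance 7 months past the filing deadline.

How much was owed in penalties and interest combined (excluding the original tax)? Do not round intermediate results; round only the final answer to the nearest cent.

£139,521.97

Penalty, months 1–3: 3 × 1.5% × £660,000.00 = £29,700.00
Penalty, months 4–7: 4 × 3% × £660,000.00 = £79,200.00
Interest: £660,000.00 × ((1 + 0.0065)^7 − 1) = £660,000.00 × 0.0463969… = £30,621.9702…
Penalties + interest = £108,900.0000 + £30,621.9702… = £139,521.97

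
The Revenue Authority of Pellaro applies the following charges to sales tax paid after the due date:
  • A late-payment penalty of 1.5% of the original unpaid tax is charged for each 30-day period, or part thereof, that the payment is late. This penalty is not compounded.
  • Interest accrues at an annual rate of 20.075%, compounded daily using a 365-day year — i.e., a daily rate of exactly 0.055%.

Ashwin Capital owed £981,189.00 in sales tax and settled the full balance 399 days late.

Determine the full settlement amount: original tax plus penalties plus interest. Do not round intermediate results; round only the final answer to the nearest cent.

£1,427,940.49

Penalty periods: ⌈399/30⌉ = 14; penalty = 14 × 1.5% × £981,189.00 = £206,049.69
Interest: £981,189.00 × ((1 + 0.00055)^399 − 1) = £981,189.00 × 0.24531645… = £240,701.8011…
Total = £981,189.00 + £206,049.6900 + £240,701.8011… = £1,427,940.49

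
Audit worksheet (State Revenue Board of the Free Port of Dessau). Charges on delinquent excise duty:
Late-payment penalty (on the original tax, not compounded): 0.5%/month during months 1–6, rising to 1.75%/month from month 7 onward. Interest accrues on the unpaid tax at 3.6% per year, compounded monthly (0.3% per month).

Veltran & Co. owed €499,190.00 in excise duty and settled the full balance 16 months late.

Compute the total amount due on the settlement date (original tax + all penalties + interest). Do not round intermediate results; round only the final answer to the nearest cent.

€626,031.82

Penalty, months 1–6: 6 × 0.5% × €499,190.00 = €14,975.70
Penalty, months 7–16: 10 × 1.75% × €499,190.00 = €87,358.25
Interest: €499,190.00 × ((1 + 0.003)^16 − 1) = €499,190.00 × 0.0490953… = €24,507.8671…
Total = €499,190.00 + €102,333.9500 + €24,507.8671… = €626,031.82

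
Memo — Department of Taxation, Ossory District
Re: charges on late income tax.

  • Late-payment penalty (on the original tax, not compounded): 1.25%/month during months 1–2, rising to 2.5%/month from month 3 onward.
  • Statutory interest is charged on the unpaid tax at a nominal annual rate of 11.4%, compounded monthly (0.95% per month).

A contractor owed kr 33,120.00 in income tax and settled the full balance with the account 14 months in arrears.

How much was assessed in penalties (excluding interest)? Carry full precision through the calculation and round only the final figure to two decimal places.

kr 10,764.00

Penalty, months 1–2: 2 × 1.25% × kr 33,120.00 = kr 828.00
Penalty, months 3–14: 12 × 2.5% × kr 33,120.00 = kr 9,936.00
Total penalty = kr 828.00 + kr 9,936.00 = kr 10,764.00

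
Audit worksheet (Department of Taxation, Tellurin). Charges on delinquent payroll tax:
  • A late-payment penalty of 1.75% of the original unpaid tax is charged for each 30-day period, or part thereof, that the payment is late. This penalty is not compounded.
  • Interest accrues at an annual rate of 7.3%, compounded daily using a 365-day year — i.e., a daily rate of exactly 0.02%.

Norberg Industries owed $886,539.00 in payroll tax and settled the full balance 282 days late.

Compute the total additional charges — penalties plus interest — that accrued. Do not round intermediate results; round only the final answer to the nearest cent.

Penalty periods: ⌈282/30⌉ = 10; penalty = 10 × 1.75% × $886,539.00 = $155,144.33…
Interest: $886,539.00 × ((1 + 0.0002)^282 − 1) = $886,539.00 × 0.05801484… = $51,432.4191…
Penalties + interest = $155,144.3250 + $51,432.4191… = $206,576.74

$206,576.74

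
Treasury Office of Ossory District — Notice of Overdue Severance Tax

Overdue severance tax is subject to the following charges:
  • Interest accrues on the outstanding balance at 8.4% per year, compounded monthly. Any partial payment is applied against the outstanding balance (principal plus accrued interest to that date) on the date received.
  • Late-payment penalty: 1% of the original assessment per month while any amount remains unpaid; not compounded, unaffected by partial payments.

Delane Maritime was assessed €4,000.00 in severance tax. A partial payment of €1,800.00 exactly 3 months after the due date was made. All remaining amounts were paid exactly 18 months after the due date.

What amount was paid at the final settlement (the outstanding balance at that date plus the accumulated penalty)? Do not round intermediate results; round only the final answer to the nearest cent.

Monthly rate = 8.4% ÷ 12 = 0.7%
Balance at month 3: €4,000.0000 × (1 + 0.007)^3 = €4,084.5894…
After €1,800.00 payment: €4,084.5894… − €1,800.00 = €2,284.5894…
Balance at month 18: €2,284.5894… × (1 + 0.007)^15 = €2,536.5896…
Penalty: 18 × 1% × €4,000.00 = €720.00
Final settlement = outstanding balance + penalty = €2,536.5896… + €720.00 = €3,256.59

€3,256.59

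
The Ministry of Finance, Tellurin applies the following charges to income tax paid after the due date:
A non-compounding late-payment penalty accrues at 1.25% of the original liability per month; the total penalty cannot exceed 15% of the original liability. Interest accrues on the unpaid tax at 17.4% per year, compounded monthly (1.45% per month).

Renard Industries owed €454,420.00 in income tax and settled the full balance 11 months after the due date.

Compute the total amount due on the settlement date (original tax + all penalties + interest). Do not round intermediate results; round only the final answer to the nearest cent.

Penalty: 11 × 1.25% × €454,420.00 = €62,482.75 (below the 15% cap of €68,163.00)
Interest: €454,420.00 × ((1 + 0.0145)^11 − 1) = €454,420.00 × 0.1715817… = €77,970.1385…
Total = €454,420.00 + €62,482.7500 + €77,970.1385… = €594,872.89

€594,872.89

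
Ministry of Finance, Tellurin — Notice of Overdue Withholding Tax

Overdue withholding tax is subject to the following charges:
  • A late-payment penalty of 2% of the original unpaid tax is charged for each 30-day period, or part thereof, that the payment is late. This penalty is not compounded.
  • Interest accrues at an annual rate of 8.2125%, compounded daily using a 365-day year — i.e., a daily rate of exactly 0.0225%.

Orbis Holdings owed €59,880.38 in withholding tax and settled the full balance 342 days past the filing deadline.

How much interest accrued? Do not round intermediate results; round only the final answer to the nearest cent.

Interest: €59,880.38 × ((1 + 0.000225)^342 − 1) = €59,880.38 × 0.07997873… = €4,789.1566…

€4,789.16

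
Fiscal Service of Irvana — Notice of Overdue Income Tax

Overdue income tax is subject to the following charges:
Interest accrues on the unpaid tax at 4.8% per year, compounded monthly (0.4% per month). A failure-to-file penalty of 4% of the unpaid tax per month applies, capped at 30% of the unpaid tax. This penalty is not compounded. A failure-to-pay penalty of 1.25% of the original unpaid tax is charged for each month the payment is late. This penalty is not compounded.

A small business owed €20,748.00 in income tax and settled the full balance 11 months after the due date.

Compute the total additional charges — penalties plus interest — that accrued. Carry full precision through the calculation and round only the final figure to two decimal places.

Failure-to-file: 11 × 4% × €20,748.00 = €9,129.12, capped at 30% × €20,748.00 = €6,224.40
Failure-to-pay penalty: 11 × 1.25% × €20,748.00 = €2,852.85
Interest: €20,748.00 × ((1 + 0.004)^11 − 1) = €20,748.00 × 0.0448906… = €931.3911…
Penalties + interest = €9,077.2500 + €931.3911… = €10,008.64

€10,008.64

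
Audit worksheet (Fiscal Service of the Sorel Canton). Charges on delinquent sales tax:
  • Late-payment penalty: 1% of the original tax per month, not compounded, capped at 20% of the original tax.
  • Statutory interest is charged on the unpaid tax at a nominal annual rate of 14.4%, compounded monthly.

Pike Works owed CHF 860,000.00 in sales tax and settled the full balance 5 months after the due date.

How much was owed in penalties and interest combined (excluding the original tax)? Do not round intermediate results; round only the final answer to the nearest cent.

CHF 95,853.35

Penalty: 5 × 1% × CHF 860,000.00 = CHF 43,000.00 (below the 20% cap of CHF 172,000.00)
Interest (14.4%/yr ÷ 12 = 1.2%/month): CHF 860,000.00 × ((1 + 0.012)^5 − 1) = CHF 52,853.3502…
Penalties + interest = CHF 43,000.0000 + CHF 52,853.3502… = CHF 95,853.35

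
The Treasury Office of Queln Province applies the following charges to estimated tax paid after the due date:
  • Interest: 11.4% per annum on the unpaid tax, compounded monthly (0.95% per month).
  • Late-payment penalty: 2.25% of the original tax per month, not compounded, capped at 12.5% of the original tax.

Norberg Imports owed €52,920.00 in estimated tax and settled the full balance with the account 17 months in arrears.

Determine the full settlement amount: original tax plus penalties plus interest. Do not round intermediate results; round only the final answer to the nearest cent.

€68,763.02

Penalty (uncapped): 17 × 2.25% × €52,920.00 = €20,241.90; cap = 12.5% × €52,920.00 = €6,615.00 → penalty = €6,615.00
Interest: €52,920.00 × ((1 + 0.0095)^17 − 1) = €52,920.00 × 0.1743769… = €9,228.0249…
Total = €52,920.00 + €6,615.0000 + €9,228.0249… = €68,763.02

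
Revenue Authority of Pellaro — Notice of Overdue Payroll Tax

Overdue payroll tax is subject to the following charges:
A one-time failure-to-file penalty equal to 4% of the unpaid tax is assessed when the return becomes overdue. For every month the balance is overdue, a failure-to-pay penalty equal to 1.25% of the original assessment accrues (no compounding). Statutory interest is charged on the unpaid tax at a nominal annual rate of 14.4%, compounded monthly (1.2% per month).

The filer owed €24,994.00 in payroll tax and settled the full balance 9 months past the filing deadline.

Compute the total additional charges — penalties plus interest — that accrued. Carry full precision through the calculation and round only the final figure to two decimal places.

Failure-to-file penalty: 4% × €24,994.00 = €999.76
Failure-to-pay penalty = 1.25% × €24,994.00 × 9 mo = €2,811.83…
Interest: €24,994.00 × ((1 + 0.012)^9 − 1) = €24,994.00 × 0.1133318… = €2,832.6149…
Penalties + interest = €3,811.5850 + €2,832.6149… = €6,644.20

€6,644.20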